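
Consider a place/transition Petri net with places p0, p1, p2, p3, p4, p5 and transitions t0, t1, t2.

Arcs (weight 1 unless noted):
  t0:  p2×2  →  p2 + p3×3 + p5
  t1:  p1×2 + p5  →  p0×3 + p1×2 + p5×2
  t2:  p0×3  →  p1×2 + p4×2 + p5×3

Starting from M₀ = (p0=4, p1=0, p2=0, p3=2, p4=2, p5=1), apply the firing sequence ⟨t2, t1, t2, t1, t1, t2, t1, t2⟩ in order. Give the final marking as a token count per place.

(p0=4, p1=8, p2=0, p3=2, p4=10, p5=17)

step 1: fire t2:  (p0=4, p1=0, p2=0, p3=2, p4=2, p5=1) → (p0=1, p1=2, p2=0, p3=2, p4=4, p5=4)
step 2: fire t1:  (p0=1, p1=2, p2=0, p3=2, p4=4, p5=4) → (p0=4, p1=2, p2=0, p3=2, p4=4, p5=5)
step 3: fire t2:  (p0=4, p1=2, p2=0, p3=2, p4=4, p5=5) → (p0=1, p1=4, p2=0, p3=2, p4=6, p5=8)
step 4: fire t1:  (p0=1, p1=4, p2=0, p3=2, p4=6, p5=8) → (p0=4, p1=4, p2=0, p3=2, p4=6, p5=9)
step 5: fire t1:  (p0=4, p1=4, p2=0, p3=2, p4=6, p5=9) → (p0=7, p1=4, p2=0, p3=2, p4=6, p5=10)
step 6: fire t2:  (p0=7, p1=4, p2=0, p3=2, p4=6, p5=10) → (p0=4, p1=6, p2=0, p3=2, p4=8, p5=13)
step 7: fire t1:  (p0=4, p1=6, p2=0, p3=2, p4=8, p5=13) → (p0=7, p1=6, p2=0, p3=2, p4=8, p5=14)
step 8: fire t2:  (p0=7, p1=6, p2=0, p3=2, p4=8, p5=14) → (p0=4, p1=8, p2=0, p3=2, p4=10, p5=17)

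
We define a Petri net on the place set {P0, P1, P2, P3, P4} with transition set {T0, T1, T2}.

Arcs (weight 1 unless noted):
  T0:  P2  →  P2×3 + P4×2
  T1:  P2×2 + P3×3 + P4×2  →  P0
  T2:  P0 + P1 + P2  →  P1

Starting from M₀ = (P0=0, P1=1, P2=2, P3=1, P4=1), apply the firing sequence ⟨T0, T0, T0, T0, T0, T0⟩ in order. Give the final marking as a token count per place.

(P0=0, P1=1, P2=14, P3=1, P4=13)

step 1: fire T0:  (P0=0, P1=1, P2=2, P3=1, P4=1) → (P0=0, P1=1, P2=4, P3=1, P4=3)
step 2: fire T0:  (P0=0, P1=1, P2=4, P3=1, P4=3) → (P0=0, P1=1, P2=6, P3=1, P4=5)
step 3: fire T0:  (P0=0, P1=1, P2=6, P3=1, P4=5) → (P0=0, P1=1, P2=8, P3=1, P4=7)
step 4: fire T0:  (P0=0, P1=1, P2=8, P3=1, P4=7) → (P0=0, P1=1, P2=10, P3=1, P4=9)
step 5: fire T0:  (P0=0, P1=1, P2=10, P3=1, P4=9) → (P0=0, P1=1, P2=12, P3=1, P4=11)
step 6: fire T0:  (P0=0, P1=1, P2=12, P3=1, P4=11) → (P0=0, P1=1, P2=14, P3=1, P4=13)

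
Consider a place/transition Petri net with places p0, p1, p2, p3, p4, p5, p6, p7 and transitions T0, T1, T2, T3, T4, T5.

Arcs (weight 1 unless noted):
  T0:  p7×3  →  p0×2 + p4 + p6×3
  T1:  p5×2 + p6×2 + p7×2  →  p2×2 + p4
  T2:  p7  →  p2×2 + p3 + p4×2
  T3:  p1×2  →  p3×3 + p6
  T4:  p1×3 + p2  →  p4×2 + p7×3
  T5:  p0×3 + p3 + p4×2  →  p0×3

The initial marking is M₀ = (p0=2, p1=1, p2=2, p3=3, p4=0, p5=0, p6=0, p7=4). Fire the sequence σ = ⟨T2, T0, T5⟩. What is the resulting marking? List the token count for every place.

step 1: fire T2:  (p0=2, p1=1, p2=2, p3=3, p4=0, p5=0, p6=0, p7=4) → (p0=2, p1=1, p2=4, p3=4, p4=2, p5=0, p6=0, p7=3)
step 2: fire T0:  (p0=2, p1=1, p2=4, p3=4, p4=2, p5=0, p6=0, p7=3) → (p0=4, p1=1, p2=4, p3=4, p4=3, p5=0, p6=3, p7=0)
step 3: fire T5:  (p0=4, p1=1, p2=4, p3=4, p4=3, p5=0, p6=3, p7=0) → (p0=4, p1=1, p2=4, p3=3, p4=1, p5=0, p6=3, p7=0)

(p0=4, p1=1, p2=4, p3=3, p4=1, p5=0, p6=3, p7=0)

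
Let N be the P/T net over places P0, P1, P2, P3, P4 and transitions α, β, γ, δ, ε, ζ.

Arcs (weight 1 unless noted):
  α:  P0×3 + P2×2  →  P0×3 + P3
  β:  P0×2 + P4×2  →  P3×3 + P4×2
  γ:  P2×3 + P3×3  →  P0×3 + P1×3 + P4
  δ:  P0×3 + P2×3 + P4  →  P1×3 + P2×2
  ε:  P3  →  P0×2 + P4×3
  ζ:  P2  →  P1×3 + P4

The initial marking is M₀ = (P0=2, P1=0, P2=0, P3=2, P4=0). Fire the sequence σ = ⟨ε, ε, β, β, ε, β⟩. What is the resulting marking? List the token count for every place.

(P0=2, P1=0, P2=0, P3=8, P4=9)

step 1: fire ε:  (P0=2, P1=0, P2=0, P3=2, P4=0) → (P0=4, P1=0, P2=0, P3=1, P4=3)
step 2: fire ε:  (P0=4, P1=0, P2=0, P3=1, P4=3) → (P0=6, P1=0, P2=0, P3=0, P4=6)
step 3: fire β:  (P0=6, P1=0, P2=0, P3=0, P4=6) → (P0=4, P1=0, P2=0, P3=3, P4=6)
step 4: fire β:  (P0=4, P1=0, P2=0, P3=3, P4=6) → (P0=2, P1=0, P2=0, P3=6, P4=6)
step 5: fire ε:  (P0=2, P1=0, P2=0, P3=6, P4=6) → (P0=4, P1=0, P2=0, P3=5, P4=9)
step 6: fire β:  (P0=4, P1=0, P2=0, P3=5, P4=9) → (P0=2, P1=0, P2=0, P3=8, P4=9)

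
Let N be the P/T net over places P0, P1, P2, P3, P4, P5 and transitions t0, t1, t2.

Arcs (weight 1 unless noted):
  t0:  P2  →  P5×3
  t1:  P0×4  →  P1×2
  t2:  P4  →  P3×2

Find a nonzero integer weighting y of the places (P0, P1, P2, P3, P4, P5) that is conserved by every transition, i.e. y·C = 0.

Incidence matrix C (rows=places, cols=transitions):
       t0   t1   t2
   P0   0   -4    0
   P1   0    2    0
   P2  -1    0    0
   P3   0    0    2
   P4   0    0   -1
   P5   3    0    0

Candidate y = [1, 2, 0, 0, 0, 0]; check y·C column-wise:
  col t0: 1·0 + 2·0 + 0·-1 + 0·3 = 0
  col t1: 1·-4 + 2·2 = 0
  col t2: 1·0 + 2·0 + 0·2 + 0·-1 = 0

y = (P0:1, P1:2, P2:0, P3:0, P4:0, P5:0)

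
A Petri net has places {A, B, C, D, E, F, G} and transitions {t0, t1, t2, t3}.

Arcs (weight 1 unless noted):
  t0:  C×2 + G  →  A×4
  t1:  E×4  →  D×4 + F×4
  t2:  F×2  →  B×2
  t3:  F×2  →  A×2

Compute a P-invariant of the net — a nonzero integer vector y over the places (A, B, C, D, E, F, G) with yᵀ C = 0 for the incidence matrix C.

Incidence matrix C (rows=places, cols=transitions):
       t0   t1   t2   t3
    A   4    0    0    2
    B   0    0    2    0
    C  -2    0    0    0
    D   0    4    0    0
    E   0   -4    0    0
    F   0    4   -2   -2
    G  -1    0    0    0

Candidate y = [0, 0, 0, 1, 1, 0, 0]; check y·C column-wise:
  col t0: 0·4 + 0·-2 + 1·0 + 1·0 + 0·-1 = 0
  col t1: 1·4 + 1·-4 + 0·4 = 0
  col t2: 0·2 + 1·0 + 1·0 + 0·-2 = 0
  col t3: 0·2 + 1·0 + 1·0 + 0·-2 = 0

y = (A:0, B:0, C:0, D:1, E:1, F:0, G:0)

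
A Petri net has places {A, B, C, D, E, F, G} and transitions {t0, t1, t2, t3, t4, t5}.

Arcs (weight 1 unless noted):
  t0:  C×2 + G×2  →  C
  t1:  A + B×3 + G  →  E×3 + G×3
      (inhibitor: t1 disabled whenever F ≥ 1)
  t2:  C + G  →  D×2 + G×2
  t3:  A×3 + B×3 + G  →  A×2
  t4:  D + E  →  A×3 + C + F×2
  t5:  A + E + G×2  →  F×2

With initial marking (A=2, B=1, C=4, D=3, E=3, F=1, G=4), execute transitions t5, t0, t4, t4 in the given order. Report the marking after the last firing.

step 1: fire t5:  (A=2, B=1, C=4, D=3, E=3, F=1, G=4) → (A=1, B=1, C=4, D=3, E=2, F=3, G=2)
step 2: fire t0:  (A=1, B=1, C=4, D=3, E=2, F=3, G=2) → (A=1, B=1, C=3, D=3, E=2, F=3, G=0)
step 3: fire t4:  (A=1, B=1, C=3, D=3, E=2, F=3, G=0) → (A=4, B=1, C=4, D=2, E=1, F=5, G=0)
step 4: fire t4:  (A=4, B=1, C=4, D=2, E=1, F=5, G=0) → (A=7, B=1, C=5, D=1, E=0, F=7, G=0)

(A=7, B=1, C=5, D=1, E=0, F=7, G=0)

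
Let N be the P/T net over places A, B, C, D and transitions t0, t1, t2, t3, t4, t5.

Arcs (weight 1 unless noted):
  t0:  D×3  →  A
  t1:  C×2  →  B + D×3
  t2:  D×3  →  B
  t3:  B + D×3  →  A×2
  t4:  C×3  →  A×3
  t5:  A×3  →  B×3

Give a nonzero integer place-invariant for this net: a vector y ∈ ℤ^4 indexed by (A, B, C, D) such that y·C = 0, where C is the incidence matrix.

y = (A:3, B:3, C:3, D:1)

Incidence matrix C (rows=places, cols=transitions):
       t0   t1   t2   t3   t4   t5
    A   1    0    0    2    3   -3
    B   0    1    1   -1    0    3
    C   0   -2    0    0   -3    0
    D  -3    3   -3   -3    0    0

Candidate y = [3, 3, 3, 1]; check y·C column-wise:
  col t0: 3·1 + 3·0 + 3·0 + 1·-3 = 0
  col t1: 3·0 + 3·1 + 3·-2 + 1·3 = 0
  col t2: 3·0 + 3·1 + 3·0 + 1·-3 = 0
  col t3: 3·2 + 3·-1 + 3·0 + 1·-3 = 0
  col t4: 3·3 + 3·0 + 3·-3 + 1·0 = 0
  col t5: 3·-3 + 3·3 + 3·0 + 1·0 = 0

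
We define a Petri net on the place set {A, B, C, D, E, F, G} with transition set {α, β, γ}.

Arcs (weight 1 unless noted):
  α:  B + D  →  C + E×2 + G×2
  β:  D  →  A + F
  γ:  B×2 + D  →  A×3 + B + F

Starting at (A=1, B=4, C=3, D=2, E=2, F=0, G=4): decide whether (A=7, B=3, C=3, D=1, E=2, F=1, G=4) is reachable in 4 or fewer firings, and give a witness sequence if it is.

depth 0: 1 marking
depth 1: 4 markings reached so far
depth 2: 10 markings reached so far
depth 3: 10 markings reached so far
(frontier empty at depth 3; search complete)
target is not among the 10 markings reachable within 4 steps

NO — not reachable within 4 firings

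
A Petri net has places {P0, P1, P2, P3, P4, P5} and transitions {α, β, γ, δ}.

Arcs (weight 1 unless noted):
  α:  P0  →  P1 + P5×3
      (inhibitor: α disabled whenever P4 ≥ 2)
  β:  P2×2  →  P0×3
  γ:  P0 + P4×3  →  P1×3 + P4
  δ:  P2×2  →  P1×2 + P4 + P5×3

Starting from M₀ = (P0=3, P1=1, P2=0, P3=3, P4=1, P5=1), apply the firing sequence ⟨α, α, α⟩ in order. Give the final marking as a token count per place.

(P0=0, P1=4, P2=0, P3=3, P4=1, P5=10)

step 1: fire α:  (P0=3, P1=1, P2=0, P3=3, P4=1, P5=1) → (P0=2, P1=2, P2=0, P3=3, P4=1, P5=4)
step 2: fire α:  (P0=2, P1=2, P2=0, P3=3, P4=1, P5=4) → (P0=1, P1=3, P2=0, P3=3, P4=1, P5=7)
step 3: fire α:  (P0=1, P1=3, P2=0, P3=3, P4=1, P5=7) → (P0=0, P1=4, P2=0, P3=3, P4=1, P5=10)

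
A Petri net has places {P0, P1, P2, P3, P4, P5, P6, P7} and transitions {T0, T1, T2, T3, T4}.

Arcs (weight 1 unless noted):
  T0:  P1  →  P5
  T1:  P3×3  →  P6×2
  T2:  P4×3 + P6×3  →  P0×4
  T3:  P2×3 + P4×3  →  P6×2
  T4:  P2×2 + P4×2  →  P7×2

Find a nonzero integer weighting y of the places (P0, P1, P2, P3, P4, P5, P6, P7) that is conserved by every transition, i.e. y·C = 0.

Incidence matrix C (rows=places, cols=transitions):
       T0   T1   T2   T3   T4
   P0   0    0    4    0    0
   P1  -1    0    0    0    0
   P2   0    0    0   -3   -2
   P3   0   -3    0    0    0
   P4   0    0   -3   -3   -2
   P5   1    0    0    0    0
   P6   0    2   -3    2    0
   P7   0    0    0    0    2

Candidate y = [3, 0, -4, 0, 4, 0, 0, 0]; check y·C column-wise:
  col T0: 3·0 + 0·-1 + -4·0 + 4·0 + 0·1 = 0
  col T1: 3·0 + -4·0 + 0·-3 + 4·0 + 0·2 = 0
  col T2: 3·4 + -4·0 + 4·-3 + 0·-3 = 0
  col T3: 3·0 + -4·-3 + 4·-3 + 0·2 = 0
  col T4: 3·0 + -4·-2 + 4·-2 + 0·2 = 0

y = (P0:3, P1:0, P2:-4, P3:0, P4:4, P5:0, P6:0, P7:0)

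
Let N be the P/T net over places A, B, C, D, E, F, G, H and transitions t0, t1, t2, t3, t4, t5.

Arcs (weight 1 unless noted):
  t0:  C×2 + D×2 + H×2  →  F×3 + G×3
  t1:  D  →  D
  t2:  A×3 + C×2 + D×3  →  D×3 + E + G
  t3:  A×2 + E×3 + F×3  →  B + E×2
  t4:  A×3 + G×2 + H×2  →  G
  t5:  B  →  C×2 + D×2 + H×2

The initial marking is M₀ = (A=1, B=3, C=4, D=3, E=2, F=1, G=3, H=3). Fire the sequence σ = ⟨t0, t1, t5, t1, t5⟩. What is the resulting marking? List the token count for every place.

step 1: fire t0:  (A=1, B=3, C=4, D=3, E=2, F=1, G=3, H=3) → (A=1, B=3, C=2, D=1, E=2, F=4, G=6, H=1)
step 2: fire t1:  (A=1, B=3, C=2, D=1, E=2, F=4, G=6, H=1) → (A=1, B=3, C=2, D=1, E=2, F=4, G=6, H=1)
step 3: fire t5:  (A=1, B=3, C=2, D=1, E=2, F=4, G=6, H=1) → (A=1, B=2, C=4, D=3, E=2, F=4, G=6, H=3)
step 4: fire t1:  (A=1, B=2, C=4, D=3, E=2, F=4, G=6, H=3) → (A=1, B=2, C=4, D=3, E=2, F=4, G=6, H=3)
step 5: fire t5:  (A=1, B=2, C=4, D=3, E=2, F=4, G=6, H=3) → (A=1, B=1, C=6, D=5, E=2, F=4, G=6, H=5)

(A=1, B=1, C=6, D=5, E=2, F=4, G=6, H=5)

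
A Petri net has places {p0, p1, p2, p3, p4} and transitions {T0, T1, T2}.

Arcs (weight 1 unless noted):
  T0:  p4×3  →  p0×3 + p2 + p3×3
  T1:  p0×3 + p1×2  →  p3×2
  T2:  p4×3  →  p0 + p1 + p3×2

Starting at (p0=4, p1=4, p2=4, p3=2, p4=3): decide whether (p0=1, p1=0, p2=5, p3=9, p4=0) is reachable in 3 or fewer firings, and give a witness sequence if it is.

YES — reachable via ⟨T0, T1, T1⟩ (3 firings)

step 1: fire T0:  (p0=4, p1=4, p2=4, p3=2, p4=3) → (p0=7, p1=4, p2=5, p3=5, p4=0)
step 2: fire T1:  (p0=7, p1=4, p2=5, p3=5, p4=0) → (p0=4, p1=2, p2=5, p3=7, p4=0)
step 3: fire T1:  (p0=4, p1=2, p2=5, p3=7, p4=0) → (p0=1, p1=0, p2=5, p3=9, p4=0)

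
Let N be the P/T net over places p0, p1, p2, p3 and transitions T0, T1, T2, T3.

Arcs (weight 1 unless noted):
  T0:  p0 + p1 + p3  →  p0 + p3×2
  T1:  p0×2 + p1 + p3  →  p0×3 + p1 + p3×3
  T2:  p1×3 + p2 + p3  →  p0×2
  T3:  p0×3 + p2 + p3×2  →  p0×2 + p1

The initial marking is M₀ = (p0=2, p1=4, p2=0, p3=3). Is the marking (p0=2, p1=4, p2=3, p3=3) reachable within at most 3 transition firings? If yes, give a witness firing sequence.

NO — not reachable within 3 firings

depth 0: 1 marking
depth 1: 3 markings reached so far
depth 2: 6 markings reached so far
depth 3: 10 markings reached so far
target is not among the 10 markings reachable within 3 steps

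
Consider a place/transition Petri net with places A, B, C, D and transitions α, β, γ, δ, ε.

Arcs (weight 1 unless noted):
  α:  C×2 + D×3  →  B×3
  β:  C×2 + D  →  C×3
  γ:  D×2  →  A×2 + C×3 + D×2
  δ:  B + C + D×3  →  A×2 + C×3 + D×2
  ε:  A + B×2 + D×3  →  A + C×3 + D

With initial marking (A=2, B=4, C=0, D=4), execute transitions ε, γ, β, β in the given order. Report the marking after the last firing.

step 1: fire ε:  (A=2, B=4, C=0, D=4) → (A=2, B=2, C=3, D=2)
step 2: fire γ:  (A=2, B=2, C=3, D=2) → (A=4, B=2, C=6, D=2)
step 3: fire β:  (A=4, B=2, C=6, D=2) → (A=4, B=2, C=7, D=1)
step 4: fire β:  (A=4, B=2, C=7, D=1) → (A=4, B=2, C=8, D=0)

(A=4, B=2, C=8, D=0)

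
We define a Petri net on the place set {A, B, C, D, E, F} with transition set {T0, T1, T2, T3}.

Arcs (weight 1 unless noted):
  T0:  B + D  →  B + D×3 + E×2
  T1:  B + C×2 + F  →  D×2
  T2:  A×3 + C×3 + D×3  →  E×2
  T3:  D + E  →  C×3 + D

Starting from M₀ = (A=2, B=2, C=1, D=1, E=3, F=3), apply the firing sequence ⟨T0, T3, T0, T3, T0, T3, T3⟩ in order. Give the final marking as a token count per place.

step 1: fire T0:  (A=2, B=2, C=1, D=1, E=3, F=3) → (A=2, B=2, C=1, D=3, E=5, F=3)
step 2: fire T3:  (A=2, B=2, C=1, D=3, E=5, F=3) → (A=2, B=2, C=4, D=3, E=4, F=3)
step 3: fire T0:  (A=2, B=2, C=4, D=3, E=4, F=3) → (A=2, B=2, C=4, D=5, E=6, F=3)
step 4: fire T3:  (A=2, B=2, C=4, D=5, E=6, F=3) → (A=2, B=2, C=7, D=5, E=5, F=3)
step 5: fire T0:  (A=2, B=2, C=7, D=5, E=5, F=3) → (A=2, B=2, C=7, D=7, E=7, F=3)
step 6: fire T3:  (A=2, B=2, C=7, D=7, E=7, F=3) → (A=2, B=2, C=10, D=7, E=6, F=3)
step 7: fire T3:  (A=2, B=2, C=10, D=7, E=6, F=3) → (A=2, B=2, C=13, D=7, E=5, F=3)

(A=2, B=2, C=13, D=7, E=5, F=3)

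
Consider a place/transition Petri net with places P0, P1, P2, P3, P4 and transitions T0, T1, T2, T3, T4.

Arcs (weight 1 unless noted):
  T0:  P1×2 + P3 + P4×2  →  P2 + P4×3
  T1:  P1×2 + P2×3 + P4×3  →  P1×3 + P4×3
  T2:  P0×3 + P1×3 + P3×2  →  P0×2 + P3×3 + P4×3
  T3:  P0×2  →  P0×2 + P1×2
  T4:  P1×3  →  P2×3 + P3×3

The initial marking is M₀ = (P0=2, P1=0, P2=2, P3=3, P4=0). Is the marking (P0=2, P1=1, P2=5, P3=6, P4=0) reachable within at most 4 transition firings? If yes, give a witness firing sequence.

step 1: fire T3:  (P0=2, P1=0, P2=2, P3=3, P4=0) → (P0=2, P1=2, P2=2, P3=3, P4=0)
step 2: fire T3:  (P0=2, P1=2, P2=2, P3=3, P4=0) → (P0=2, P1=4, P2=2, P3=3, P4=0)
step 3: fire T4:  (P0=2, P1=4, P2=2, P3=3, P4=0) → (P0=2, P1=1, P2=5, P3=6, P4=0)

YES — reachable via ⟨T3, T3, T4⟩ (3 firings)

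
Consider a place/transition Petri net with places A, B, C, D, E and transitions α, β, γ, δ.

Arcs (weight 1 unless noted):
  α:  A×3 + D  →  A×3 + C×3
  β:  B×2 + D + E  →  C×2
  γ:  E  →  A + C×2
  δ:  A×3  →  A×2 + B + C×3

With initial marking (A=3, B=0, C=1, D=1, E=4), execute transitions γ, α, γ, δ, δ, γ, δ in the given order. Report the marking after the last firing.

step 1: fire γ:  (A=3, B=0, C=1, D=1, E=4) → (A=4, B=0, C=3, D=1, E=3)
step 2: fire α:  (A=4, B=0, C=3, D=1, E=3) → (A=4, B=0, C=6, D=0, E=3)
step 3: fire γ:  (A=4, B=0, C=6, D=0, E=3) → (A=5, B=0, C=8, D=0, E=2)
step 4: fire δ:  (A=5, B=0, C=8, D=0, E=2) → (A=4, B=1, C=11, D=0, E=2)
step 5: fire δ:  (A=4, B=1, C=11, D=0, E=2) → (A=3, B=2, C=14, D=0, E=2)
step 6: fire γ:  (A=3, B=2, C=14, D=0, E=2) → (A=4, B=2, C=16, D=0, E=1)
step 7: fire δ:  (A=4, B=2, C=16, D=0, E=1) → (A=3, B=3, C=19, D=0, E=1)

(A=3, B=3, C=19, D=0, E=1)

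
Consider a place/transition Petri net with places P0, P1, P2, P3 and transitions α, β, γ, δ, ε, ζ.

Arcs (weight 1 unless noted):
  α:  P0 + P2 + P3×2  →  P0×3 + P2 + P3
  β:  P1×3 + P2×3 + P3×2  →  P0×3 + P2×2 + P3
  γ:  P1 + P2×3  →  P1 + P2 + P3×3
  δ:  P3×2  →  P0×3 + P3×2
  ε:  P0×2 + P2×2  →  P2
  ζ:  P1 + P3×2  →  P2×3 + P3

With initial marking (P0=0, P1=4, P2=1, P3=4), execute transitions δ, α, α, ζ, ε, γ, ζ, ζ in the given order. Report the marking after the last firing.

step 1: fire δ:  (P0=0, P1=4, P2=1, P3=4) → (P0=3, P1=4, P2=1, P3=4)
step 2: fire α:  (P0=3, P1=4, P2=1, P3=4) → (P0=5, P1=4, P2=1, P3=3)
step 3: fire α:  (P0=5, P1=4, P2=1, P3=3) → (P0=7, P1=4, P2=1, P3=2)
step 4: fire ζ:  (P0=7, P1=4, P2=1, P3=2) → (P0=7, P1=3, P2=4, P3=1)
step 5: fire ε:  (P0=7, P1=3, P2=4, P3=1) → (P0=5, P1=3, P2=3, P3=1)
step 6: fire γ:  (P0=5, P1=3, P2=3, P3=1) → (P0=5, P1=3, P2=1, P3=4)
step 7: fire ζ:  (P0=5, P1=3, P2=1, P3=4) → (P0=5, P1=2, P2=4, P3=3)
step 8: fire ζ:  (P0=5, P1=2, P2=4, P3=3) → (P0=5, P1=1, P2=7, P3=2)

(P0=5, P1=1, P2=7, P3=2)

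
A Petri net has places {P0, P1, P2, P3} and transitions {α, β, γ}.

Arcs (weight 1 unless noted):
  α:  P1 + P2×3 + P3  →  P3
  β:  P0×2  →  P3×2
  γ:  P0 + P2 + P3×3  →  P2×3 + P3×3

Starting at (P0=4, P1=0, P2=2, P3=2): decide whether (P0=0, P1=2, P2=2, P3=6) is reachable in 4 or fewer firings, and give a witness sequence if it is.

depth 0: 1 marking
depth 1: 2 markings reached so far
depth 2: 4 markings reached so far
depth 3: 5 markings reached so far
depth 4: 5 markings reached so far
(frontier empty at depth 4; search complete)
target is not among the 5 markings reachable within 4 steps

NO — not reachable within 4 firings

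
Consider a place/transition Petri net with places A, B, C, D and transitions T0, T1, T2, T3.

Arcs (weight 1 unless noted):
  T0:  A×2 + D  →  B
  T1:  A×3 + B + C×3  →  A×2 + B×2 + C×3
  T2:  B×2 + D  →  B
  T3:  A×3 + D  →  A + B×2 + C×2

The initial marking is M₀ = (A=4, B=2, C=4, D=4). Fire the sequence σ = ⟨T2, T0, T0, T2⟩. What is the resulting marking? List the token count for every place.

step 1: fire T2:  (A=4, B=2, C=4, D=4) → (A=4, B=1, C=4, D=3)
step 2: fire T0:  (A=4, B=1, C=4, D=3) → (A=2, B=2, C=4, D=2)
step 3: fire T0:  (A=2, B=2, C=4, D=2) → (A=0, B=3, C=4, D=1)
step 4: fire T2:  (A=0, B=3, C=4, D=1) → (A=0, B=2, C=4, D=0)

(A=0, B=2, C=4, D=0)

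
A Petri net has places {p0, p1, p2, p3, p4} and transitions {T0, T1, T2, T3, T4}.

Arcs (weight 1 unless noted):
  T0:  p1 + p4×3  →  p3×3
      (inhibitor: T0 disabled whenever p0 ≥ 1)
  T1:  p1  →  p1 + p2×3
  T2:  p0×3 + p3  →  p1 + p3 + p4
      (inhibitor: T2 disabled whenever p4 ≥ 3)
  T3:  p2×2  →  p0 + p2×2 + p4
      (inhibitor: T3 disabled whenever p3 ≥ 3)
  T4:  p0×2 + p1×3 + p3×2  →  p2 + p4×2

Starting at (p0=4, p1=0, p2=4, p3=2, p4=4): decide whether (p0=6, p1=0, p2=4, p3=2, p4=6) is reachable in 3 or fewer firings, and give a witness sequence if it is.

step 1: fire T3:  (p0=4, p1=0, p2=4, p3=2, p4=4) → (p0=5, p1=0, p2=4, p3=2, p4=5)
step 2: fire T3:  (p0=5, p1=0, p2=4, p3=2, p4=5) → (p0=6, p1=0, p2=4, p3=2, p4=6)

YES — reachable via ⟨T3, T3⟩ (2 firings)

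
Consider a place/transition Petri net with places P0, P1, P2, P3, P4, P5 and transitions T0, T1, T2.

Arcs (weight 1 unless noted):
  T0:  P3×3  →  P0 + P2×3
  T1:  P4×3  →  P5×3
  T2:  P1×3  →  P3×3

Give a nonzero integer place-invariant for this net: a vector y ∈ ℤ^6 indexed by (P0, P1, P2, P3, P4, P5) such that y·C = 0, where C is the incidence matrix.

Incidence matrix C (rows=places, cols=transitions):
       T0   T1   T2
   P0   1    0    0
   P1   0    0   -3
   P2   3    0    0
   P3  -3    0    3
   P4   0   -3    0
   P5   0    3    0

Candidate y = [3, 0, -1, 0, 0, 0]; check y·C column-wise:
  col T0: 3·1 + -1·3 + 0·-3 = 0
  col T1: 3·0 + -1·0 + 0·-3 + 0·3 = 0
  col T2: 3·0 + 0·-3 + -1·0 + 0·3 = 0

y = (P0:3, P1:0, P2:-1, P3:0, P4:0, P5:0)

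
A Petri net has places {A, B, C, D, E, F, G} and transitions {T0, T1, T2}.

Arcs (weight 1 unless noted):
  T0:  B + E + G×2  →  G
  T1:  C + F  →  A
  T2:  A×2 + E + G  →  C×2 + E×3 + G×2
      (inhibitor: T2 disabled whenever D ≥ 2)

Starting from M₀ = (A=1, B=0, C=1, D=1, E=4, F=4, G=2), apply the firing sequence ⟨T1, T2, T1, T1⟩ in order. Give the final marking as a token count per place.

step 1: fire T1:  (A=1, B=0, C=1, D=1, E=4, F=4, G=2) → (A=2, B=0, C=0, D=1, E=4, F=3, G=2)
step 2: fire T2:  (A=2, B=0, C=0, D=1, E=4, F=3, G=2) → (A=0, B=0, C=2, D=1, E=6, F=3, G=3)
step 3: fire T1:  (A=0, B=0, C=2, D=1, E=6, F=3, G=3) → (A=1, B=0, C=1, D=1, E=6, F=2, G=3)
step 4: fire T1:  (A=1, B=0, C=1, D=1, E=6, F=2, G=3) → (A=2, B=0, C=0, D=1, E=6, F=1, G=3)

(A=2, B=0, C=0, D=1, E=6, F=1, G=3)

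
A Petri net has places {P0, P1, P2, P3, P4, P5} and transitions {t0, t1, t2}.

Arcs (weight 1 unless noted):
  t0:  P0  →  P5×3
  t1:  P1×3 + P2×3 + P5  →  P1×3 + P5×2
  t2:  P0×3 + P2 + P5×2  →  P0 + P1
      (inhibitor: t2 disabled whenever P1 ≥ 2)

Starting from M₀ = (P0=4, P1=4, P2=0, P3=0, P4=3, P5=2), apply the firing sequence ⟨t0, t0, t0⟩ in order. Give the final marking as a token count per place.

(P0=1, P1=4, P2=0, P3=0, P4=3, P5=11)

step 1: fire t0:  (P0=4, P1=4, P2=0, P3=0, P4=3, P5=2) → (P0=3, P1=4, P2=0, P3=0, P4=3, P5=5)
step 2: fire t0:  (P0=3, P1=4, P2=0, P3=0, P4=3, P5=5) → (P0=2, P1=4, P2=0, P3=0, P4=3, P5=8)
step 3: fire t0:  (P0=2, P1=4, P2=0, P3=0, P4=3, P5=8) → (P0=1, P1=4, P2=0, P3=0, P4=3, P5=11)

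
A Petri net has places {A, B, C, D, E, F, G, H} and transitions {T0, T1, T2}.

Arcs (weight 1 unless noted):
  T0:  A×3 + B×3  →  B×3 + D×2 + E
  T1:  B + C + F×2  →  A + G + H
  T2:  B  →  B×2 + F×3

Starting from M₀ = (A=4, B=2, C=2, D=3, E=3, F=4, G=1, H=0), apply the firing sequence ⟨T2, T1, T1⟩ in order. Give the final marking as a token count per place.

(A=6, B=1, C=0, D=3, E=3, F=3, G=3, H=2)

step 1: fire T2:  (A=4, B=2, C=2, D=3, E=3, F=4, G=1, H=0) → (A=4, B=3, C=2, D=3, E=3, F=7, G=1, H=0)
step 2: fire T1:  (A=4, B=3, C=2, D=3, E=3, F=7, G=1, H=0) → (A=5, B=2, C=1, D=3, E=3, F=5, G=2, H=1)
step 3: fire T1:  (A=5, B=2, C=1, D=3, E=3, F=5, G=2, H=1) → (A=6, B=1, C=0, D=3, E=3, F=3, G=3, H=2)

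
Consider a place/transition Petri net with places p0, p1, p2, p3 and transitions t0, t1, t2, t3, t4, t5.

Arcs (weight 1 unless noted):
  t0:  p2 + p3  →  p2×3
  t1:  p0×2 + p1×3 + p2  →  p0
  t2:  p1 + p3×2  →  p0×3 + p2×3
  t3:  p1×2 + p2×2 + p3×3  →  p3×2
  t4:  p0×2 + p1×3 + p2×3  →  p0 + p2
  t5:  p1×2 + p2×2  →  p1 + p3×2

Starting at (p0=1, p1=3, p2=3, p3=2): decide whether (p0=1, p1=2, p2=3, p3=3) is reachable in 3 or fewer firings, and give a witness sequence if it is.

YES — reachable via ⟨t0, t5⟩ (2 firings)

step 1: fire t0:  (p0=1, p1=3, p2=3, p3=2) → (p0=1, p1=3, p2=5, p3=1)
step 2: fire t5:  (p0=1, p1=3, p2=5, p3=1) → (p0=1, p1=2, p2=3, p3=3)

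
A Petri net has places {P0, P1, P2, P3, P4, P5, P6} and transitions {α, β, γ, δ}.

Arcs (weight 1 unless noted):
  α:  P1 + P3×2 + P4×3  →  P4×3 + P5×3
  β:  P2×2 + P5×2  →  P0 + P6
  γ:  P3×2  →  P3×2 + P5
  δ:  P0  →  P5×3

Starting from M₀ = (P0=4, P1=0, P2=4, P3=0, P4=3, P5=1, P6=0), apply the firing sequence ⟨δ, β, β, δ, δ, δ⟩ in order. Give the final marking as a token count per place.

step 1: fire δ:  (P0=4, P1=0, P2=4, P3=0, P4=3, P5=1, P6=0) → (P0=3, P1=0, P2=4, P3=0, P4=3, P5=4, P6=0)
step 2: fire β:  (P0=3, P1=0, P2=4, P3=0, P4=3, P5=4, P6=0) → (P0=4, P1=0, P2=2, P3=0, P4=3, P5=2, P6=1)
step 3: fire β:  (P0=4, P1=0, P2=2, P3=0, P4=3, P5=2, P6=1) → (P0=5, P1=0, P2=0, P3=0, P4=3, P5=0, P6=2)
step 4: fire δ:  (P0=5, P1=0, P2=0, P3=0, P4=3, P5=0, P6=2) → (P0=4, P1=0, P2=0, P3=0, P4=3, P5=3, P6=2)
step 5: fire δ:  (P0=4, P1=0, P2=0, P3=0, P4=3, P5=3, P6=2) → (P0=3, P1=0, P2=0, P3=0, P4=3, P5=6, P6=2)
step 6: fire δ:  (P0=3, P1=0, P2=0, P3=0, P4=3, P5=6, P6=2) → (P0=2, P1=0, P2=0, P3=0, P4=3, P5=9, P6=2)

(P0=2, P1=0, P2=0, P3=0, P4=3, P5=9, P6=2)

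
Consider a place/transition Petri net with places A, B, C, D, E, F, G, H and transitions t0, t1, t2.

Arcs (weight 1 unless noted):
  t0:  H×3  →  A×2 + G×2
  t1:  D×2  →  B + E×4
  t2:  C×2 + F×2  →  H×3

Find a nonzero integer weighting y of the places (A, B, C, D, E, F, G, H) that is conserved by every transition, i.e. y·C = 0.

y = (A:0, B:2, C:0, D:1, E:0, F:0, G:0, H:0)

Incidence matrix C (rows=places, cols=transitions):
       t0   t1   t2
    A   2    0    0
    B   0    1    0
    C   0    0   -2
    D   0   -2    0
    E   0    4    0
    F   0    0   -2
    G   2    0    0
    H  -3    0    3

Candidate y = [0, 2, 0, 1, 0, 0, 0, 0]; check y·C column-wise:
  col t0: 0·2 + 2·0 + 1·0 + 0·2 + 0·-3 = 0
  col t1: 2·1 + 1·-2 + 0·4 = 0
  col t2: 2·0 + 0·-2 + 1·0 + 0·-2 + 0·3 = 0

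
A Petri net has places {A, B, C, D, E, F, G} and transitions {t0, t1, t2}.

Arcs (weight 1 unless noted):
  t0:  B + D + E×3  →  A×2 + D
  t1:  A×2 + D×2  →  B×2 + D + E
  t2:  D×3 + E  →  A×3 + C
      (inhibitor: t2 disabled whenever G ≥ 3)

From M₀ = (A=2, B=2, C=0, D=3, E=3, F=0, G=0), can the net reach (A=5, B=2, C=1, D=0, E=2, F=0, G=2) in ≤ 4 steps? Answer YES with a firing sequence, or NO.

NO — not reachable within 4 firings

depth 0: 1 marking
depth 1: 4 markings reached so far
depth 2: 5 markings reached so far
depth 3: 6 markings reached so far
depth 4: 6 markings reached so far
(frontier empty at depth 4; search complete)
target is not among the 6 markings reachable within 4 steps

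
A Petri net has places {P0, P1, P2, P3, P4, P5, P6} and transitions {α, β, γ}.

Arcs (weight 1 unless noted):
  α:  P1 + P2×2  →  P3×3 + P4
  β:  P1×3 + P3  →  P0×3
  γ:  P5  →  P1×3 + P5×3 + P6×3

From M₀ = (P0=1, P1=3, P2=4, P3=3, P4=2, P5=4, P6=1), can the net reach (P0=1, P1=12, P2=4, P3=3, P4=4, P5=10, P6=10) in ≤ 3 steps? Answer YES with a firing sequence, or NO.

depth 0: 1 marking
depth 1: 4 markings reached so far
depth 2: 8 markings reached so far
depth 3: 14 markings reached so far
target is not among the 14 markings reachable within 3 steps

NO — not reachable within 3 firings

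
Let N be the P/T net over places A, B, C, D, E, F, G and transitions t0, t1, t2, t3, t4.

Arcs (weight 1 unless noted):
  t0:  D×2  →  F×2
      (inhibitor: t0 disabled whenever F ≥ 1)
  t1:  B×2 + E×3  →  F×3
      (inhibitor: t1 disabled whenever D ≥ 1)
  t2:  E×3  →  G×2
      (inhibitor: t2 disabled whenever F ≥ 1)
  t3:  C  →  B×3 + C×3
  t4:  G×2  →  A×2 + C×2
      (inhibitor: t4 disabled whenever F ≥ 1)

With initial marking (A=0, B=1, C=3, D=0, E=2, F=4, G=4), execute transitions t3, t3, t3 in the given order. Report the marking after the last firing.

(A=0, B=10, C=9, D=0, E=2, F=4, G=4)

step 1: fire t3:  (A=0, B=1, C=3, D=0, E=2, F=4, G=4) → (A=0, B=4, C=5, D=0, E=2, F=4, G=4)
step 2: fire t3:  (A=0, B=4, C=5, D=0, E=2, F=4, G=4) → (A=0, B=7, C=7, D=0, E=2, F=4, G=4)
step 3: fire t3:  (A=0, B=7, C=7, D=0, E=2, F=4, G=4) → (A=0, B=10, C=9, D=0, E=2, F=4, G=4)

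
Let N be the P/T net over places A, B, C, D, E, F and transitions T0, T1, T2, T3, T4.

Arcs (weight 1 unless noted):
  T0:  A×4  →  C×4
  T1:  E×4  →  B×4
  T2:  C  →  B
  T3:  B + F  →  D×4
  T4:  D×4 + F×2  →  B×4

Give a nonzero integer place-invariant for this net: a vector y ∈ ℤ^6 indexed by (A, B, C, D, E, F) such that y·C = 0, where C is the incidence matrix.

Incidence matrix C (rows=places, cols=transitions):
       T0   T1   T2   T3   T4
    A  -4    0    0    0    0
    B   0    4    1   -1    4
    C   4    0   -1    0    0
    D   0    0    0    4   -4
    E   0   -4    0    0    0
    F   0    0    0   -1   -2

Candidate y = [2, 2, 2, 1, 2, 2]; check y·C column-wise:
  col T0: 2·-4 + 2·0 + 2·4 + 1·0 + 2·0 + 2·0 = 0
  col T1: 2·0 + 2·4 + 2·0 + 1·0 + 2·-4 + 2·0 = 0
  col T2: 2·0 + 2·1 + 2·-1 + 1·0 + 2·0 + 2·0 = 0
  col T3: 2·0 + 2·-1 + 2·0 + 1·4 + 2·0 + 2·-1 = 0
  col T4: 2·0 + 2·4 + 2·0 + 1·-4 + 2·0 + 2·-2 = 0

y = (A:2, B:2, C:2, D:1, E:2, F:2)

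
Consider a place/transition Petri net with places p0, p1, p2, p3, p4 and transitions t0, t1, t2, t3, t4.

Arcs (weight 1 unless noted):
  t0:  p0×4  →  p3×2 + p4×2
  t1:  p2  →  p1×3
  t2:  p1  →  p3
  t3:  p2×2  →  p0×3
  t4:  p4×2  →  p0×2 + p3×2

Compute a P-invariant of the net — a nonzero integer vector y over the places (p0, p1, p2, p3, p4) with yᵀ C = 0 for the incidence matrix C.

Incidence matrix C (rows=places, cols=transitions):
       t0   t1   t2   t3   t4
   p0  -4    0    0    3    2
   p1   0    3   -1    0    0
   p2   0   -1    0   -2    0
   p3   2    0    1    0    2
   p4   2    0    0    0   -2

Candidate y = [2, 1, 3, 1, 3]; check y·C column-wise:
  col t0: 2·-4 + 1·0 + 3·0 + 1·2 + 3·2 = 0
  col t1: 2·0 + 1·3 + 3·-1 + 1·0 + 3·0 = 0
  col t2: 2·0 + 1·-1 + 3·0 + 1·1 + 3·0 = 0
  col t3: 2·3 + 1·0 + 3·-2 + 1·0 + 3·0 = 0
  col t4: 2·2 + 1·0 + 3·0 + 1·2 + 3·-2 = 0

y = (p0:2, p1:1, p2:3, p3:1, p4:3)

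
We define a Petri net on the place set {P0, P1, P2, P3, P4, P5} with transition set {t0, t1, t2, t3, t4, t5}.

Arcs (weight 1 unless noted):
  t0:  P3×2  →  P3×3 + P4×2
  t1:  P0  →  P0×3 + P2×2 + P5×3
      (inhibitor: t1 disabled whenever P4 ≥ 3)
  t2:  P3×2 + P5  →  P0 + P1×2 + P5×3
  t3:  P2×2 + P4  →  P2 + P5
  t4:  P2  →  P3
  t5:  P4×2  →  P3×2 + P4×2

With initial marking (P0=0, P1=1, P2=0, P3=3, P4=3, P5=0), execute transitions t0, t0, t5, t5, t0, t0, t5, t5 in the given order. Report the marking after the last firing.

step 1: fire t0:  (P0=0, P1=1, P2=0, P3=3, P4=3, P5=0) → (P0=0, P1=1, P2=0, P3=4, P4=5, P5=0)
step 2: fire t0:  (P0=0, P1=1, P2=0, P3=4, P4=5, P5=0) → (P0=0, P1=1, P2=0, P3=5, P4=7, P5=0)
step 3: fire t5:  (P0=0, P1=1, P2=0, P3=5, P4=7, P5=0) → (P0=0, P1=1, P2=0, P3=7, P4=7, P5=0)
step 4: fire t5:  (P0=0, P1=1, P2=0, P3=7, P4=7, P5=0) → (P0=0, P1=1, P2=0, P3=9, P4=7, P5=0)
step 5: fire t0:  (P0=0, P1=1, P2=0, P3=9, P4=7, P5=0) → (P0=0, P1=1, P2=0, P3=10, P4=9, P5=0)
step 6: fire t0:  (P0=0, P1=1, P2=0, P3=10, P4=9, P5=0) → (P0=0, P1=1, P2=0, P3=11, P4=11, P5=0)
step 7: fire t5:  (P0=0, P1=1, P2=0, P3=11, P4=11, P5=0) → (P0=0, P1=1, P2=0, P3=13, P4=11, P5=0)
step 8: fire t5:  (P0=0, P1=1, P2=0, P3=13, P4=11, P5=0) → (P0=0, P1=1, P2=0, P3=15, P4=11, P5=0)

(P0=0, P1=1, P2=0, P3=15, P4=11, P5=0)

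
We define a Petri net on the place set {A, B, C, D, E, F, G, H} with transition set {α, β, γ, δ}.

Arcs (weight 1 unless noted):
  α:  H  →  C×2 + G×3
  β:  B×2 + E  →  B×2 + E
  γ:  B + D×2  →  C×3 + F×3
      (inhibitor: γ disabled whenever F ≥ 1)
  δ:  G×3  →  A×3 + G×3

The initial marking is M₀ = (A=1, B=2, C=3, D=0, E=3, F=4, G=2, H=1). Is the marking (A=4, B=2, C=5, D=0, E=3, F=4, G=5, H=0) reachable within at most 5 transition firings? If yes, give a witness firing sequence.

step 1: fire α:  (A=1, B=2, C=3, D=0, E=3, F=4, G=2, H=1) → (A=1, B=2, C=5, D=0, E=3, F=4, G=5, H=0)
step 2: fire δ:  (A=1, B=2, C=5, D=0, E=3, F=4, G=5, H=0) → (A=4, B=2, C=5, D=0, E=3, F=4, G=5, H=0)

YES — reachable via ⟨α, δ⟩ (2 firings)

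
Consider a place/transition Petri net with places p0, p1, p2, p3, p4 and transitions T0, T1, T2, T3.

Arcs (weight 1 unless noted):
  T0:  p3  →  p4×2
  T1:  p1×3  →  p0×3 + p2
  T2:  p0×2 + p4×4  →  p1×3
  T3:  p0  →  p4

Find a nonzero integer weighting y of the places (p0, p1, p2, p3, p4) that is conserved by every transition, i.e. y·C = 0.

y = (p0:1, p1:2, p2:3, p3:2, p4:1)

Incidence matrix C (rows=places, cols=transitions):
       T0   T1   T2   T3
   p0   0    3   -2   -1
   p1   0   -3    3    0
   p2   0    1    0    0
   p3  -1    0    0    0
   p4   2    0   -4    1

Candidate y = [1, 2, 3, 2, 1]; check y·C column-wise:
  col T0: 1·0 + 2·0 + 3·0 + 2·-1 + 1·2 = 0
  col T1: 1·3 + 2·-3 + 3·1 + 2·0 + 1·0 = 0
  col T2: 1·-2 + 2·3 + 3·0 + 2·0 + 1·-4 = 0
  col T3: 1·-1 + 2·0 + 3·0 + 2·0 + 1·1 = 0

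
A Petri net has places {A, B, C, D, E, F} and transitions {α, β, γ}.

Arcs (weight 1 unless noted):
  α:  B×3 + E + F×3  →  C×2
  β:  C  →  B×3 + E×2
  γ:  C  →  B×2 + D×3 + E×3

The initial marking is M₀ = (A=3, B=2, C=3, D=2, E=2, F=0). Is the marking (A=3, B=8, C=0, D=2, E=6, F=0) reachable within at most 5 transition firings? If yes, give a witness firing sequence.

depth 0: 1 marking
depth 1: 3 markings reached so far
depth 2: 6 markings reached so far
depth 3: 10 markings reached so far
depth 4: 10 markings reached so far
(frontier empty at depth 4; search complete)
target is not among the 10 markings reachable within 5 steps

NO — not reachable within 5 firings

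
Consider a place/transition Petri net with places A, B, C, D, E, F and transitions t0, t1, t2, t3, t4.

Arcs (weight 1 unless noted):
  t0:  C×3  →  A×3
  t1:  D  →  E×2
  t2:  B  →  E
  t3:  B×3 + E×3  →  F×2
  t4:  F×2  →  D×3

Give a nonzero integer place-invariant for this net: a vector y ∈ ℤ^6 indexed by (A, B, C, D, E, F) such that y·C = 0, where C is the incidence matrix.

y = (A:1, B:0, C:1, D:0, E:0, F:0)

Incidence matrix C (rows=places, cols=transitions):
       t0   t1   t2   t3   t4
    A   3    0    0    0    0
    B   0    0   -1   -3    0
    C  -3    0    0    0    0
    D   0   -1    0    0    3
    E   0    2    1   -3    0
    F   0    0    0    2   -2

Candidate y = [1, 0, 1, 0, 0, 0]; check y·C column-wise:
  col t0: 1·3 + 1·-3 = 0
  col t1: 1·0 + 1·0 + 0·-1 + 0·2 = 0
  col t2: 1·0 + 0·-1 + 1·0 + 0·1 = 0
  col t3: 1·0 + 0·-3 + 1·0 + 0·-3 + 0·2 = 0
  col t4: 1·0 + 1·0 + 0·3 + 0·-2 = 0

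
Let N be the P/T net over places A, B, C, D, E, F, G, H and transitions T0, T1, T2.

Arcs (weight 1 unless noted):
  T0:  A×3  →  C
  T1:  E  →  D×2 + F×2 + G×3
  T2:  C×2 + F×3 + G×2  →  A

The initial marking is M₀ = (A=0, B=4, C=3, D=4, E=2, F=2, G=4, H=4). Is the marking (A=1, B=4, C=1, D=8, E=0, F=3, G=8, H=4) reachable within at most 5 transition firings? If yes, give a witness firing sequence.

step 1: fire T1:  (A=0, B=4, C=3, D=4, E=2, F=2, G=4, H=4) → (A=0, B=4, C=3, D=6, E=1, F=4, G=7, H=4)
step 2: fire T1:  (A=0, B=4, C=3, D=6, E=1, F=4, G=7, H=4) → (A=0, B=4, C=3, D=8, E=0, F=6, G=10, H=4)
step 3: fire T2:  (A=0, B=4, C=3, D=8, E=0, F=6, G=10, H=4) → (A=1, B=4, C=1, D=8, E=0, F=3, G=8, H=4)

YES — reachable via ⟨T1, T1, T2⟩ (3 firings)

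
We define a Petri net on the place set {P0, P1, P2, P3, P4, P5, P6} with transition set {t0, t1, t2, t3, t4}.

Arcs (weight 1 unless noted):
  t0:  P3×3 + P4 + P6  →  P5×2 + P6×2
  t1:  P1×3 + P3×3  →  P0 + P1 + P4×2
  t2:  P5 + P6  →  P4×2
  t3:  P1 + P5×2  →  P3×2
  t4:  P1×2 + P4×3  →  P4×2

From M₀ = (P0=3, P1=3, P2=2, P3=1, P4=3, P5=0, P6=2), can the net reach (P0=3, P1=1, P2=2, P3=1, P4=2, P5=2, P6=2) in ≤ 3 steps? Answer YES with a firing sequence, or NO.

depth 0: 1 marking
depth 1: 2 markings reached so far
depth 2: 2 markings reached so far
(frontier empty at depth 2; search complete)
target is not among the 2 markings reachable within 3 steps

NO — not reachable within 3 firings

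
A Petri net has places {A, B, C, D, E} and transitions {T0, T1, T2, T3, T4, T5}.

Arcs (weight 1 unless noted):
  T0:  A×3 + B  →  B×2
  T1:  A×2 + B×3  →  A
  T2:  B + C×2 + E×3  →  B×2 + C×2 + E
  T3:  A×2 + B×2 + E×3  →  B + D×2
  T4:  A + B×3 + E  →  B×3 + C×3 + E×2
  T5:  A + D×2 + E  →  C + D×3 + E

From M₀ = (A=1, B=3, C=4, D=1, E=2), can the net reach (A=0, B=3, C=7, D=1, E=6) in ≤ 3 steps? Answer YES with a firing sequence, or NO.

NO — not reachable within 3 firings

depth 0: 1 marking
depth 1: 2 markings reached so far
depth 2: 3 markings reached so far
depth 3: 3 markings reached so far
(frontier empty at depth 3; search complete)
target is not among the 3 markings reachable within 3 steps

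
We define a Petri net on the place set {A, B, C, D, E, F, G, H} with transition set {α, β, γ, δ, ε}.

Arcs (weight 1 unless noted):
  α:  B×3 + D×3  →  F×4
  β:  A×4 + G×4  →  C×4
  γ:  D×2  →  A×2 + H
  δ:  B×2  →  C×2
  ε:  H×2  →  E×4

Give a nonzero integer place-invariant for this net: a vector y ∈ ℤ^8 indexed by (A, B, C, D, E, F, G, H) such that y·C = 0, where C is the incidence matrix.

y = (A:2, B:2, C:2, D:2, E:0, F:3, G:0, H:0)

Incidence matrix C (rows=places, cols=transitions):
        α    β    γ    δ    ε
    A   0   -4    2    0    0
    B  -3    0    0   -2    0
    C   0    4    0    2    0
    D  -3    0   -2    0    0
    E   0    0    0    0    4
    F   4    0    0    0    0
    G   0   -4    0    0    0
    H   0    0    1    0   -2

Candidate y = [2, 2, 2, 2, 0, 3, 0, 0]; check y·C column-wise:
  col α: 2·0 + 2·-3 + 2·0 + 2·-3 + 3·4 = 0
  col β: 2·-4 + 2·0 + 2·4 + 2·0 + 3·0 + 0·-4 = 0
  col γ: 2·2 + 2·0 + 2·0 + 2·-2 + 3·0 + 0·1 = 0
  col δ: 2·0 + 2·-2 + 2·2 + 2·0 + 3·0 = 0
  col ε: 2·0 + 2·0 + 2·0 + 2·0 + 0·4 + 3·0 + 0·-2 = 0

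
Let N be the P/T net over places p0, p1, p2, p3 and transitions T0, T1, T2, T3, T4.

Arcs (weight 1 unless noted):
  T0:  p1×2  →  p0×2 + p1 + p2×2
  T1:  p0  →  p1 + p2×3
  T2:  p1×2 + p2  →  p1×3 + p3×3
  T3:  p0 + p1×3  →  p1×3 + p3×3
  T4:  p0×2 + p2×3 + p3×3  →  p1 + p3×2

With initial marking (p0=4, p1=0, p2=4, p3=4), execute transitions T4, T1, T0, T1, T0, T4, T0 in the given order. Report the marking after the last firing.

step 1: fire T4:  (p0=4, p1=0, p2=4, p3=4) → (p0=2, p1=1, p2=1, p3=3)
step 2: fire T1:  (p0=2, p1=1, p2=1, p3=3) → (p0=1, p1=2, p2=4, p3=3)
step 3: fire T0:  (p0=1, p1=2, p2=4, p3=3) → (p0=3, p1=1, p2=6, p3=3)
step 4: fire T1:  (p0=3, p1=1, p2=6, p3=3) → (p0=2, p1=2, p2=9, p3=3)
step 5: fire T0:  (p0=2, p1=2, p2=9, p3=3) → (p0=4, p1=1, p2=11, p3=3)
step 6: fire T4:  (p0=4, p1=1, p2=11, p3=3) → (p0=2, p1=2, p2=8, p3=2)
step 7: fire T0:  (p0=2, p1=2, p2=8, p3=2) → (p0=4, p1=1, p2=10, p3=2)

(p0=4, p1=1, p2=10, p3=2)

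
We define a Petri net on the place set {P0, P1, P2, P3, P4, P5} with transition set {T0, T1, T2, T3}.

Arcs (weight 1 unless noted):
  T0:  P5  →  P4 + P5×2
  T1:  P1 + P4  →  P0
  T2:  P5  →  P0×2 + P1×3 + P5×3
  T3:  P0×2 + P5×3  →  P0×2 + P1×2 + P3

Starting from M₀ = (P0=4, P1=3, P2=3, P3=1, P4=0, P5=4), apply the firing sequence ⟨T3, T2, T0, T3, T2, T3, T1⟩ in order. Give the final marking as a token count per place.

step 1: fire T3:  (P0=4, P1=3, P2=3, P3=1, P4=0, P5=4) → (P0=4, P1=5, P2=3, P3=2, P4=0, P5=1)
step 2: fire T2:  (P0=4, P1=5, P2=3, P3=2, P4=0, P5=1) → (P0=6, P1=8, P2=3, P3=2, P4=0, P5=3)
step 3: fire T0:  (P0=6, P1=8, P2=3, P3=2, P4=0, P5=3) → (P0=6, P1=8, P2=3, P3=2, P4=1, P5=4)
step 4: fire T3:  (P0=6, P1=8, P2=3, P3=2, P4=1, P5=4) → (P0=6, P1=10, P2=3, P3=3, P4=1, P5=1)
step 5: fire T2:  (P0=6, P1=10, P2=3, P3=3, P4=1, P5=1) → (P0=8, P1=13, P2=3, P3=3, P4=1, P5=3)
step 6: fire T3:  (P0=8, P1=13, P2=3, P3=3, P4=1, P5=3) → (P0=8, P1=15, P2=3, P3=4, P4=1, P5=0)
step 7: fire T1:  (P0=8, P1=15, P2=3, P3=4, P4=1, P5=0) → (P0=9, P1=14, P2=3, P3=4, P4=0, P5=0)

(P0=9, P1=14, P2=3, P3=4, P4=0, P5=0)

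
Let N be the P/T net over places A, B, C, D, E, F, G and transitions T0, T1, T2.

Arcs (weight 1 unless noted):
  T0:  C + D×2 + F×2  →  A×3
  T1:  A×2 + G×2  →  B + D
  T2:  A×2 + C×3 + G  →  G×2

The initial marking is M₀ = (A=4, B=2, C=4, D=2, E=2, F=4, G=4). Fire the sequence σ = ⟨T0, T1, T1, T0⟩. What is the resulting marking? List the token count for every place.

(A=6, B=4, C=2, D=0, E=2, F=0, G=0)

step 1: fire T0:  (A=4, B=2, C=4, D=2, E=2, F=4, G=4) → (A=7, B=2, C=3, D=0, E=2, F=2, G=4)
step 2: fire T1:  (A=7, B=2, C=3, D=0, E=2, F=2, G=4) → (A=5, B=3, C=3, D=1, E=2, F=2, G=2)
step 3: fire T1:  (A=5, B=3, C=3, D=1, E=2, F=2, G=2) → (A=3, B=4, C=3, D=2, E=2, F=2, G=0)
step 4: fire T0:  (A=3, B=4, C=3, D=2, E=2, F=2, G=0) → (A=6, B=4, C=2, D=0, E=2, F=0, G=0)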